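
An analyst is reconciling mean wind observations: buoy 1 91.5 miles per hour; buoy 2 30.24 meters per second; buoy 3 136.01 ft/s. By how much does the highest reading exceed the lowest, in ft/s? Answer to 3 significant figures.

buoy 1: 91.5 mph = 134.200 ft/s.
buoy 2: 30.24 m/s = 99.213 ft/s.
Spread: 136.010 − 99.213 = 36.8 ft/s.

36.8 ft/s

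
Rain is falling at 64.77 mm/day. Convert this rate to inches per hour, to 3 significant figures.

0.106 in/hour

64.77 mm/day × 0.0393701 in/mm × 0.0416667 day/hour = 0.106 in/hour.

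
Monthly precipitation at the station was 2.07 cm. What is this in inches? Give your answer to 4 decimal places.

0.8150 in

1 cm = 0.393701 in, so 2.07 × 0.393701 = 0.8150 in.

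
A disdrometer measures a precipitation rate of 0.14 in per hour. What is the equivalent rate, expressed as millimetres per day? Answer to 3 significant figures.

85.3 mm/day

0.14 in/hour × 25.4 mm/in × 24 hour/day = 85.3 mm/day.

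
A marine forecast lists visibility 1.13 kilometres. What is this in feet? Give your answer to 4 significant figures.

1 km = 3280.84 ft, so 1.13 × 3280.84 = 3707 ft.

3707 ft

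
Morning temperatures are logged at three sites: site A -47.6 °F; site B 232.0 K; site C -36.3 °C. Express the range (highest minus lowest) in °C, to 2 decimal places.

7.92 °C

site A: -47.6 °F = -44.222 °C.
site B: 232.0 K = -41.150 °C.
Spread: (-36.300) − (-44.222) = 7.922 °C.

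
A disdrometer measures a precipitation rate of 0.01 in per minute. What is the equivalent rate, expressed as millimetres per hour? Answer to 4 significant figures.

0.01 in/minute × 25.4 mm/in × 60 minute/hour = 15.24 mm/hour.

15.24 mm/hour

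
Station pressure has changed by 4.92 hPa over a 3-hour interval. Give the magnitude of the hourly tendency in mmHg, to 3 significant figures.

4.92 hPa / 3 h × 0.750062 mmHg/hPa = 1.23 mmHg/h.

1.23 mmHg per hour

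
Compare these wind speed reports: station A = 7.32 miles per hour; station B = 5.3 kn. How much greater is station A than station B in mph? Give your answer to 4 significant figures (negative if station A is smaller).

1.221 mph

station B: 5.3 kt = 6.09913 mph.
Difference: 7.32000 − 6.09913 = 1.221 mph.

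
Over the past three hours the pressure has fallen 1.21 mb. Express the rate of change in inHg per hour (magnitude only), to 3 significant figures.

1.21 mb / 3 h × 0.02953 inHg/mb = 0.0119 inHg/h.

0.0119 inHg per hour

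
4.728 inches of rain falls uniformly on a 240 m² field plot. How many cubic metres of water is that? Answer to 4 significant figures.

28.82 cubic metres

Depth: 4.728 in × 25.4 = 120.0912 mm.
1 mm over 1 m² is 1 L, so volume = 120.0912 × 240 = 28821.888 L = 28.82 m³.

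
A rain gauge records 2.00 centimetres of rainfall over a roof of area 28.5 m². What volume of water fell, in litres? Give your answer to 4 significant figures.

570.0 litres

Depth: 2.00 cm × 10 = 20 mm.
1 mm over 1 m² is 1 L, so volume = 20 × 28.5 = 570 L ≈ 570.0 L.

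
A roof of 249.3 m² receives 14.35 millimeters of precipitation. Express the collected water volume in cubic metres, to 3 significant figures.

3.58 cubic metres

1 mm over 1 m² is 1 L, so volume = 14.35 × 249.3 = 3577.455 L = 3.58 m³.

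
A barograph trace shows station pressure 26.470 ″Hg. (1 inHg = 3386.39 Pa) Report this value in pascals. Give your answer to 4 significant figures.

1 inHg = 3386.39 Pa, so 26.470 × 3386.39 = 89640 Pa.

89640 Pa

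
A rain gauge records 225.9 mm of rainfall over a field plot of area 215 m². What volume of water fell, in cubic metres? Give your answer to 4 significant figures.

48.57 cubic metres

1 mm over 1 m² is 1 L, so volume = 225.9 × 215 = 48568.5 L = 48.57 m³.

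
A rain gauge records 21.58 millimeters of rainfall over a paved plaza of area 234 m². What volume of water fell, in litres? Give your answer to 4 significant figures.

5050 litres

1 mm over 1 m² is 1 L, so volume = 21.58 × 234 = 5049.72 L ≈ 5050 L.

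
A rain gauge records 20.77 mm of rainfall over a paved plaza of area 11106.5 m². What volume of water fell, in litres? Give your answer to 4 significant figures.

1 mm over 1 m² is 1 L, so volume = 20.77 × 11106.5 = 230682.01 L ≈ 230700 L.

230700 litres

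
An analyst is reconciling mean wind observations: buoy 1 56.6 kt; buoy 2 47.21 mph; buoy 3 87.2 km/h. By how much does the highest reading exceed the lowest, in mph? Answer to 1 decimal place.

17.9 mph

buoy 1: 56.6 kt = 65.134 mph.
buoy 3: 87.2 km/h = 54.184 mph.
Spread: 65.134 − 47.210 = 17.9 mph.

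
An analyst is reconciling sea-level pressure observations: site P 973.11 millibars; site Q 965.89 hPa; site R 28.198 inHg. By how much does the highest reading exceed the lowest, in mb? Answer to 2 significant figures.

site Q: 965.89 hPa = 965.89 mb.
site R: 28.198 inHg = 954.89 mb.
Spread: 973.11 − 954.89 = 18 mb.

18 mb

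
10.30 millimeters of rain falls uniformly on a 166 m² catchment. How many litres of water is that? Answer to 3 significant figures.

1710 litres

1 mm over 1 m² is 1 L, so volume = 10.3 × 166 = 1709.8 L ≈ 1710 L.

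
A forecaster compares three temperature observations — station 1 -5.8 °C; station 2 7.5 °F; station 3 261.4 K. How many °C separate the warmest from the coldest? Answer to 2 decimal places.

7.81 °C

station 2: 7.5 °F = -13.611 °C.
station 3: 261.4 K = -11.750 °C.
Spread: (-5.800) − (-13.611) = 7.811 °C.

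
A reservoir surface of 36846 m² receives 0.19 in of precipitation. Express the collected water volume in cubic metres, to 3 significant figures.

178 cubic metres

Depth: 0.19 in × 25.4 = 4.826 mm.
1 mm over 1 m² is 1 L, so volume = 4.826 × 36846 = 177818.8 L = 178 m³.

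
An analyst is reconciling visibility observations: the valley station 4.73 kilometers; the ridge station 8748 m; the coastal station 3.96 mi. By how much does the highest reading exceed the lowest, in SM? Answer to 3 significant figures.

the valley station: 4.73 km = 2.9391 SM.
the ridge station: 8748 m = 5.4358 SM.
Spread: 5.4358 − 2.9391 = 2.50 SM.

2.50 SM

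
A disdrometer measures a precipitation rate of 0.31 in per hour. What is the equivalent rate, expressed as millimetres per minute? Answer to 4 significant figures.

0.31 in/hour × 25.4 mm/in × 0.0166667 hour/minute = 0.1312 mm/minute.

0.1312 mm/minute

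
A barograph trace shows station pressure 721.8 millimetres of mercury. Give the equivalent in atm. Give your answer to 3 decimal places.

1 mmHg = 0.00131579 atm, so 721.8 × 0.00131579 = 0.950 atm.

0.950 atm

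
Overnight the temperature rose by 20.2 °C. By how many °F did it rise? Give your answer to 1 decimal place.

For a temperature change the 32° offset cancels: Δ°F = 20.2 × 1.8 = 36.4 °F.

36.4 °F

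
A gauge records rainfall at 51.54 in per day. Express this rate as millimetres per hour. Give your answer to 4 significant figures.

54.55 mm/hour

51.54 in/day × 25.4 mm/in × 0.0416667 day/hour = 54.55 mm/hour.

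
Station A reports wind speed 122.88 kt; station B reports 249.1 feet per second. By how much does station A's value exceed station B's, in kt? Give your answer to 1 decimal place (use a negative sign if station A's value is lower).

station B: 249.1 ft/s = 147.588 kt.
Difference: 122.880 − 147.588 = -24.7 kt.

-24.7 kt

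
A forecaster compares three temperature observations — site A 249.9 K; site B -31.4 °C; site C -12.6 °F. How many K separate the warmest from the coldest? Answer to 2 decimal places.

site A: 249.9 K = -23.250 °C.
site C: -12.6 °F = -24.778 °C.
Spread: (-23.250) − (-31.400) = 8.150 °C.

8.15 K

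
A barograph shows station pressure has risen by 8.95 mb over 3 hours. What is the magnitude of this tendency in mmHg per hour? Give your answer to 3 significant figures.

2.24 mmHg per hour

8.95 mb / 3 h × 0.750062 mmHg/mb = 2.24 mmHg/h.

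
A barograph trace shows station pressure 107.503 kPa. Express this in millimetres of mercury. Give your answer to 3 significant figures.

806 mmHg

1 kPa = 7.50062 mmHg, so 107.503 × 7.50062 = 806 mmHg.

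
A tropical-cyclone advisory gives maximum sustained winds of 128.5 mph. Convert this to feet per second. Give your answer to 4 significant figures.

1 mph = 1.46667 ft/s, so 128.5 × 1.46667 = 188.5 ft/s.

188.5 ft/s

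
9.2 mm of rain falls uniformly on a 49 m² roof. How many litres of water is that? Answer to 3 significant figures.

451 litres

1 mm over 1 m² is 1 L, so volume = 9.2 × 49 = 450.8 L ≈ 451 L.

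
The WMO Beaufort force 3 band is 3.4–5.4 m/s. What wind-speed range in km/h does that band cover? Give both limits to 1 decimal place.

12.2 to 19.4 km/h

3.4–5.4 m/s × 3.6 = 12.2–19.4 km/h.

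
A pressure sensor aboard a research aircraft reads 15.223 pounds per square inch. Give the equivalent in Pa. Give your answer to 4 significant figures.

1 psi = 6894.76 Pa, so 15.223 × 6894.76 = 105000 Pa.

105000 Pa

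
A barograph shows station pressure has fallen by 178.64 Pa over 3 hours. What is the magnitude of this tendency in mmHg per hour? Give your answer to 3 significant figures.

0.447 mmHg per hour

178.64 Pa / 3 h × 0.00750062 mmHg/Pa = 0.447 mmHg/h.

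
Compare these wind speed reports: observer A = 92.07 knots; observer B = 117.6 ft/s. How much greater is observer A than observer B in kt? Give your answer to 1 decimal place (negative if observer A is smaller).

22.4 kt

observer B: 117.6 ft/s = 69.676 kt.
Difference: 92.070 − 69.676 = 22.4 kt.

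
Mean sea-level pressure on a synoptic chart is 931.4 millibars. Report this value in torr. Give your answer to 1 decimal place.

1 mb = 0.750062 mmHg, so 931.4 × 0.750062 = 698.6 mmHg.

698.6 mmHg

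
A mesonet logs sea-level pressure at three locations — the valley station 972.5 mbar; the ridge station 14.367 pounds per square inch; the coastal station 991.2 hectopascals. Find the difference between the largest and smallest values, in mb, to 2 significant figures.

the ridge station: 14.367 psi = 990.57 mb.
the coastal station: 991.2 hPa = 991.20 mb.
Spread: 991.20 − 972.50 = 19 mb.

19 mb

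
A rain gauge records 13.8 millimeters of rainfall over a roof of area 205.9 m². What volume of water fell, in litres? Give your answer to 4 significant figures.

1 mm over 1 m² is 1 L, so volume = 13.8 × 205.9 = 2841.42 L ≈ 2841 L.

2841 litres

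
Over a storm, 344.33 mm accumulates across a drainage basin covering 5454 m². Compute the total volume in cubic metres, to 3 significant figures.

1880 cubic metres

1 mm over 1 m² is 1 L, so volume = 344.33 × 5454 = 1877975.8 L = 1880 m³.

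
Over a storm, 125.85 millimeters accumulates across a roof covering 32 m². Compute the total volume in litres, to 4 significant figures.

1 mm over 1 m² is 1 L, so volume = 125.85 × 32 = 4027.2 L ≈ 4027 L.

4027 litres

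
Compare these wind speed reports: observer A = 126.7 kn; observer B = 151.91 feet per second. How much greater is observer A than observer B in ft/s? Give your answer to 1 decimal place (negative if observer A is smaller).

61.9 ft/s

observer A: 126.7 kt = 213.846 ft/s.
Difference: 213.846 − 151.910 = 61.9 ft/s.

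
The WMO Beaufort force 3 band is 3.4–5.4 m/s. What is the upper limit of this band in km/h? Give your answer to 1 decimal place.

19.4 km/h

3.4–5.4 m/s × 3.6 = 12.2–19.4 km/h.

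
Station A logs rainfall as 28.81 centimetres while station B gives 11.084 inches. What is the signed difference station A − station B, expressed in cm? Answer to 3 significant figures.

station B: 11.084 in = 28.15336 cm.
Difference: 28.81000 − 28.15336 = 0.657 cm.

0.657 cm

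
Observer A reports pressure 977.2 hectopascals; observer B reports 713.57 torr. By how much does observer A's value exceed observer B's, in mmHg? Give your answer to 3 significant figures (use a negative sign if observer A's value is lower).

19.4 mmHg

observer A: 977.2 hPa = 732.960 mmHg.
Difference: 732.960 − 713.570 = 19.4 mmHg.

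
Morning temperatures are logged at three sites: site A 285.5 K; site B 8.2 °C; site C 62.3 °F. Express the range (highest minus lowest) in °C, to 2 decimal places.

site A: 285.5 K = 12.350 °C.
site C: 62.3 °F = 16.833 °C.
Spread: 16.833 − 8.200 = 8.633 °C.

8.63 °C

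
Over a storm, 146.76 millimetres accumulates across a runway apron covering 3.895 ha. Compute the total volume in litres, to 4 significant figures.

Area: 3.895 ha = 38950 m².
1 mm over 1 m² is 1 L, so volume = 146.76 × 38950 = 5716302 L ≈ 5716000 L.

5716000 litres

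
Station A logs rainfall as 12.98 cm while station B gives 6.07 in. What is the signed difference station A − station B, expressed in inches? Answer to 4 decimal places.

station A: 12.98 cm = 5.110236 in.
Difference: 5.110236 − 6.070000 = -0.9598 in.

-0.9598 in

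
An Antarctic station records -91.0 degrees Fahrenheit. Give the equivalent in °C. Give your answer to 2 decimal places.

-68.33 °C

°C = (°F − 32) × 5/9 = (-91.0 − 32) / 1.8 = -68.33 °C.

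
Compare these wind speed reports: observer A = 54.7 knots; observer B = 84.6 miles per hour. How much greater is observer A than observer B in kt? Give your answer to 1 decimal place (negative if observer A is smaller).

-18.8 kt

observer B: 84.6 mph = 73.515 kt.
Difference: 54.700 − 73.515 = -18.8 kt.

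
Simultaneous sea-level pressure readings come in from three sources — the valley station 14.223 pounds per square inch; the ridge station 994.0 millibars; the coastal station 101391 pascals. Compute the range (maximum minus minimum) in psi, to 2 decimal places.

the ridge station: 994.0 mb = 14.4168 psi.
the coastal station: 101391 Pa = 14.7055 psi.
Spread: 14.7055 − 14.2230 = 0.48 psi.

0.48 psi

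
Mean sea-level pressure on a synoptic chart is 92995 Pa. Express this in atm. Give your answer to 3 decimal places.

1 Pa = 9.86923e-06 atm, so 92995 × 9.86923e-06 = 0.918 atm.

0.918 atm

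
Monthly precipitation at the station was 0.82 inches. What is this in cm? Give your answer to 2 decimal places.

1 in = 2.54 cm, so 0.82 × 2.54 = 2.08 cm.

2.08 cm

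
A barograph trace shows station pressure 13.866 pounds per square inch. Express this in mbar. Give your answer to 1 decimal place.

956.0 mb

1 psi = 68.9476 mb, so 13.866 × 68.9476 = 956.0 mb.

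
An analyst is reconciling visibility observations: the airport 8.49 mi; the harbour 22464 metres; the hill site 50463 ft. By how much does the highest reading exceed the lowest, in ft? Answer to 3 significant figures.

the airport: 8.49 SM = 44827.20 ft.
the harbour: 22464 m = 73700.79 ft.
Spread: 73700.79 − 44827.20 = 28900 ft.

28900 ft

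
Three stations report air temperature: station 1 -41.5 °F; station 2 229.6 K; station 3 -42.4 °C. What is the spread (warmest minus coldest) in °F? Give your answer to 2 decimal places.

station 1: -41.5 °F = -40.833 °C.
station 2: 229.6 K = -43.550 °C.
Spread: (-40.833) − (-43.550) = 2.717 °C = 4.89 °F.

4.89 °F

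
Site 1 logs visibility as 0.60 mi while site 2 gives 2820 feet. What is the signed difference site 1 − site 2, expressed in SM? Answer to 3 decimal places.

0.066 SM

site 2: 2820 ft = 0.53409 SM.
Difference: 0.60000 − 0.53409 = 0.066 SM.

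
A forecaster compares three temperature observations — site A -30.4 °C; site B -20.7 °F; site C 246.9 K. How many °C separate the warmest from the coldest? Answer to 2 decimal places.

site B: -20.7 °F = -29.278 °C.
site C: 246.9 K = -26.250 °C.
Spread: (-26.250) − (-30.400) = 4.150 °C.

4.15 °C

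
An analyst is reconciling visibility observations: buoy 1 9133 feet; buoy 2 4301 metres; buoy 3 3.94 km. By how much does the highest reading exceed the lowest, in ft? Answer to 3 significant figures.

4980 ft

buoy 2: 4301 m = 14110.89 ft.
buoy 3: 3.94 km = 12926.51 ft.
Spread: 14110.89 − 9133.00 = 4980 ft.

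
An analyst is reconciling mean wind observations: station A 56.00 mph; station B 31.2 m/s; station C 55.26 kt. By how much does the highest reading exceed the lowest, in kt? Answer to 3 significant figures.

station A: 56.00 mph = 48.663 kt.
station B: 31.2 m/s = 60.648 kt.
Spread: 60.648 − 48.663 = 12.0 kt.

12.0 kt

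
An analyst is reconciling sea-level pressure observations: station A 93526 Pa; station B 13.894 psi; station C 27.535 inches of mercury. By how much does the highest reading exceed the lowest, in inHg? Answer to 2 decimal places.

0.75 inHg

station A: 93526 Pa = 27.6182 inHg.
station B: 13.894 psi = 28.2885 inHg.
Spread: 28.2885 − 27.5350 = 0.75 inHg.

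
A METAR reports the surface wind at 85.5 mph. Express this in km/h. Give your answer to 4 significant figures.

137.6 km/h

1 mph = 1.60934 km/h, so 85.5 × 1.60934 = 137.6 km/h.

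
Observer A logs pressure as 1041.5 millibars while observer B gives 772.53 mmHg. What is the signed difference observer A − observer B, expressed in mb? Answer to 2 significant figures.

12 mb

observer B: 772.53 mmHg = 1029.96 mb.
Difference: 1041.50 − 1029.96 = 12 mb.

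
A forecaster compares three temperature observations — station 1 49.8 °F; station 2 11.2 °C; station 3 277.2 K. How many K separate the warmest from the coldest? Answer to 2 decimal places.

7.15 K

station 1: 49.8 °F = 9.889 °C.
station 3: 277.2 K = 4.050 °C.
Spread: 11.200 − 4.050 = 7.150 °C.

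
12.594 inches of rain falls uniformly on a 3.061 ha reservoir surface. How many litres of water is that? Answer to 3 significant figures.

Depth: 12.594 in × 25.4 = 319.8876 mm.
Area: 3.061 ha = 30610 m².
1 mm over 1 m² is 1 L, so volume = 319.8876 × 30610 = 9791759.4 L ≈ 9790000 L.

9790000 litres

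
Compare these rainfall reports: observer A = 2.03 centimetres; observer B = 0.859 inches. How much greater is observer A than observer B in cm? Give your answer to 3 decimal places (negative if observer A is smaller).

observer B: 0.859 in = 2.18186 cm.
Difference: 2.03000 − 2.18186 = -0.152 cm.

-0.152 cm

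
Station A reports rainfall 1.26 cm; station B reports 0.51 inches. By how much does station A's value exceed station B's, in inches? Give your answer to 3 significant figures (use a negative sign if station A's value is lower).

station A: 1.26 cm = 0.496063 in.
Difference: 0.496063 − 0.510000 = -0.0139 in.

-0.0139 in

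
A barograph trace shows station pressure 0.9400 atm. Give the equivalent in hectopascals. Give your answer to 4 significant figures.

952.5 hPa

1 atm = 1013.25 hPa, so 0.9400 × 1013.25 = 952.5 hPa.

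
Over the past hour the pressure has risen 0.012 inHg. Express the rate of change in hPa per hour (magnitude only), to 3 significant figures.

0.012 inHg / 1 h × 33.8639 hPa/inHg = 0.406 hPa/h.

0.406 hPa per hour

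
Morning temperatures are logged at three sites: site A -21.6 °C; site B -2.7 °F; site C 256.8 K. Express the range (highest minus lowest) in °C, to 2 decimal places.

site B: -2.7 °F = -19.278 °C.
site C: 256.8 K = -16.350 °C.
Spread: (-16.350) − (-21.600) = 5.250 °C.

5.25 °C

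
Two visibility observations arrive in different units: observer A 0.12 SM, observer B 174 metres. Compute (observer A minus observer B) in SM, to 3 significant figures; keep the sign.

observer B: 174 m = 0.108119 SM.
Difference: 0.120000 − 0.108119 = 0.0119 SM.

0.0119 SM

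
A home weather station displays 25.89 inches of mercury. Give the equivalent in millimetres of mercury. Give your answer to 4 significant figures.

1 inHg = 25.4 mmHg, so 25.89 × 25.4 = 657.6 mmHg.

657.6 mmHg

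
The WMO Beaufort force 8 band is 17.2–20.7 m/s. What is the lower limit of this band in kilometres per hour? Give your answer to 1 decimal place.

61.9 km/h

17.2–20.7 m/s × 3.6 = 61.9–74.5 km/h.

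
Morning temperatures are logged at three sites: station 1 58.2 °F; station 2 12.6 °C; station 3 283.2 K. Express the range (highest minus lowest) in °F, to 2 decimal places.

station 1: 58.2 °F = 14.556 °C.
station 3: 283.2 K = 10.050 °C.
Spread: 14.556 − 10.050 = 4.506 °C = 8.11 °F.

8.11 °F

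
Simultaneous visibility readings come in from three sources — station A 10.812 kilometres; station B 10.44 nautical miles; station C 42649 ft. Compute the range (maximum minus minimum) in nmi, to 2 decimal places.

station A: 10.812 km = 5.8380 nmi.
station C: 42649 ft = 7.0191 nmi.
Spread: 10.4400 − 5.8380 = 4.60 nmi.

4.60 nmi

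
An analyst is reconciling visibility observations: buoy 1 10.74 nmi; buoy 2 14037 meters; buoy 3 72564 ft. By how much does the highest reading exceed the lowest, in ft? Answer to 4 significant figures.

26510 ft

buoy 1: 10.74 nmi = 65257.48 ft.
buoy 2: 14037 m = 46053.15 ft.
Spread: 72564.00 − 46053.15 = 26510 ft.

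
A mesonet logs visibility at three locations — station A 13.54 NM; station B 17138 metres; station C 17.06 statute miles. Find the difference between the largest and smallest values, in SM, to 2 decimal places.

6.41 SM

station A: 13.54 nmi = 15.5816 SM.
station B: 17138 m = 10.6491 SM.
Spread: 17.0600 − 10.6491 = 6.41 SM.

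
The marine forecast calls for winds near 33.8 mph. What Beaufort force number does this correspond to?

33.8 mph = 15.1 m/s, which is Beaufort 7 (near gale, 13.9–17.1 m/s).

Beaufort force 7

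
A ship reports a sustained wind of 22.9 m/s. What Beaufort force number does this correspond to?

Beaufort force 9

22.9 m/s lies in the Beaufort 9 band (strong gale, 20.8–24.4 m/s).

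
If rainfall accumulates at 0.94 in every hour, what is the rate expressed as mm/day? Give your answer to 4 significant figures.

0.94 in/hour × 25.4 mm/in × 24 hour/day = 573.0 mm/day.

573.0 mm/day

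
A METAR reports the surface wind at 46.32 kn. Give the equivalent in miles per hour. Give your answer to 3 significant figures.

53.3 mph

1 kt = 1.15078 mph, so 46.32 × 1.15078 = 53.3 mph.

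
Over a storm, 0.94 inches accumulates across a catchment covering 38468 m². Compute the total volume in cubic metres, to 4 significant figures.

918.5 cubic metres

Depth: 0.94 in × 25.4 = 23.876 mm.
1 mm over 1 m² is 1 L, so volume = 23.876 × 38468 = 918461.97 L = 918.5 m³.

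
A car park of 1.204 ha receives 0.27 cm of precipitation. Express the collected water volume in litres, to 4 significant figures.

Depth: 0.27 cm × 10 = 2.7 mm.
Area: 1.204 ha = 12040 m².
1 mm over 1 m² is 1 L, so volume = 2.7 × 12040 = 32508 L ≈ 32510 L.

32510 litres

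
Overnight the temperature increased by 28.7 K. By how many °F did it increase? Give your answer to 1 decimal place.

51.7 °F

For a temperature change the 32° offset cancels: Δ°F = 28.7 × 1.8 = 51.7 °F.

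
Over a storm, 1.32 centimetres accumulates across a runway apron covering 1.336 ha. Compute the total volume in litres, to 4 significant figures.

176400 litres

Depth: 1.32 cm × 10 = 13.2 mm.
Area: 1.336 ha = 13360 m².
1 mm over 1 m² is 1 L, so volume = 13.2 × 13360 = 176352 L ≈ 176400 L.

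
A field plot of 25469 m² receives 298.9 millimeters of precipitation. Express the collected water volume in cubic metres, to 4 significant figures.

1 mm over 1 m² is 1 L, so volume = 298.9 × 25469 = 7612684.1 L = 7613 m³.

7613 cubic metres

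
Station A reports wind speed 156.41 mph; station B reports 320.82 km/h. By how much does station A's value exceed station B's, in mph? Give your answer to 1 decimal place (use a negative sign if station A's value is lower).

-42.9 mph

station B: 320.82 km/h = 199.348 mph.
Difference: 156.410 − 199.348 = -42.9 mph.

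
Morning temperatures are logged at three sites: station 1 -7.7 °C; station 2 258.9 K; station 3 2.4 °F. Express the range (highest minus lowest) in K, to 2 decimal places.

8.74 K

station 2: 258.9 K = -14.250 °C.
station 3: 2.4 °F = -16.444 °C.
Spread: (-7.700) − (-16.444) = 8.744 °C.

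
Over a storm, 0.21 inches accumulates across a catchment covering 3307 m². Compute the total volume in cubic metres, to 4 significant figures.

Depth: 0.21 in × 25.4 = 5.334 mm.
1 mm over 1 m² is 1 L, so volume = 5.334 × 3307 = 17639.538 L = 17.64 m³.

17.64 cubic metres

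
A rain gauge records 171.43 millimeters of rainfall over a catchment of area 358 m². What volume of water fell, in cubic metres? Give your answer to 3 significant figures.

61.4 cubic metres

1 mm over 1 m² is 1 L, so volume = 171.43 × 358 = 61371.94 L = 61.4 m³.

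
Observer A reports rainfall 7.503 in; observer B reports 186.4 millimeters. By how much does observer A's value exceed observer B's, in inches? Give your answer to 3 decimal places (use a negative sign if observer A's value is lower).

observer B: 186.4 mm = 7.33858 in.
Difference: 7.50300 − 7.33858 = 0.164 in.

0.164 in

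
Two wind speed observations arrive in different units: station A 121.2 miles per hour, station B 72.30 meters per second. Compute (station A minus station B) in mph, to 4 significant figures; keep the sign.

-40.53 mph

station B: 72.30 m/s = 161.7305 mph.
Difference: 121.2000 − 161.7305 = -40.53 mph.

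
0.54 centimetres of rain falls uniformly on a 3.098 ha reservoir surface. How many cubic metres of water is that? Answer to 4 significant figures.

Depth: 0.54 cm × 10 = 5.4 mm.
Area: 3.098 ha = 30980 m².
1 mm over 1 m² is 1 L, so volume = 5.4 × 30980 = 167292 L = 167.3 m³.

167.3 cubic metres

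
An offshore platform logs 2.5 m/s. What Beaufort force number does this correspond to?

2.5 m/s lies in the Beaufort 2 band (light breeze, 1.6–3.3 m/s).

Beaufort force 2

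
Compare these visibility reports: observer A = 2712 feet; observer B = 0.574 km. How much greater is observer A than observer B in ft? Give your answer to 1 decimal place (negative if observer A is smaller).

observer B: 0.574 km = 1883.202 ft.
Difference: 2712.000 − 1883.202 = 828.8 ft.

828.8 ft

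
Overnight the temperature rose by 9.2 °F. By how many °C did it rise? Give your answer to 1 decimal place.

5.1 °C

A change of 1 °C equals a change of 1.8 °F: Δ°C = 9.2 × 0.5556 = 5.1 °C.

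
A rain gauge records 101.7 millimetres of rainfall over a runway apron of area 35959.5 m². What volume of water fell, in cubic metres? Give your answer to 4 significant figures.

3657 cubic metres

1 mm over 1 m² is 1 L, so volume = 101.7 × 35959.5 = 3657081.1 L = 3657 m³.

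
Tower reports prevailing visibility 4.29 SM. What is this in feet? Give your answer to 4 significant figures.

22650 ft

1 SM = 5280 ft, so 4.29 × 5280 = 22650 ft.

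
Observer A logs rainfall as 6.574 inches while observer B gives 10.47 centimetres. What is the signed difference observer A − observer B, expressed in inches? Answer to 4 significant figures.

2.452 in

observer B: 10.47 cm = 4.12205 in.
Difference: 6.57400 − 4.12205 = 2.452 in.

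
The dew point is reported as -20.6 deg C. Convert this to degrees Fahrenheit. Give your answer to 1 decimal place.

°F = °C × 9/5 + 32 = -20.6 × 1.8 + 32 = -5.1 °F.

-5.1 °F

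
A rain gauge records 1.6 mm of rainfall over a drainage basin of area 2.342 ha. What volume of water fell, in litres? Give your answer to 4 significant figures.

Area: 2.342 ha = 23420 m².
1 mm over 1 m² is 1 L, so volume = 1.6 × 23420 = 37472 L ≈ 37470 L.

37470 litres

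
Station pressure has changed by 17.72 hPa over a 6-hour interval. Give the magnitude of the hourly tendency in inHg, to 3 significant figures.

0.0872 inHg per hour

17.72 hPa / 6 h × 0.02953 inHg/hPa = 0.0872 inHg/h.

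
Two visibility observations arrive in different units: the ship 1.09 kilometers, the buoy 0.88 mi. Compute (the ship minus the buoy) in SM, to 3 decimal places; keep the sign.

the ship: 1.09 km = 0.67729 SM.
Difference: 0.67729 − 0.88000 = -0.203 SM.

-0.203 SM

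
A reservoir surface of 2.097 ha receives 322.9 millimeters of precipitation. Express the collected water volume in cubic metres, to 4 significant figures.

6771 cubic metres

Area: 2.097 ha = 20970 m².
1 mm over 1 m² is 1 L, so volume = 322.9 × 20970 = 6771213 L = 6771 m³.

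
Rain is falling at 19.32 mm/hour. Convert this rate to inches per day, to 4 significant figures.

19.32 mm/hour × 0.0393701 in/mm × 24 hour/day = 18.26 in/day.

18.26 in/day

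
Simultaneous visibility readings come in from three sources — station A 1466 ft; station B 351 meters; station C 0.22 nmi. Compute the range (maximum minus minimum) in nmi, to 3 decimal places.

0.052 nmi

station A: 1466 ft = 0.24127 nmi.
station B: 351 m = 0.18952 nmi.
Spread: 0.24127 − 0.18952 = 0.052 nmi.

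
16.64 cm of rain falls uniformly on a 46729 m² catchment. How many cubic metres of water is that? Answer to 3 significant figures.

7780 cubic metres

Depth: 16.64 cm × 10 = 166.4 mm.
1 mm over 1 m² is 1 L, so volume = 166.4 × 46729 = 7775705.6 L = 7780 m³.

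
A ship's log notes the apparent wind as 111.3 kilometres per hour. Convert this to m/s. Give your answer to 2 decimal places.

30.92 m/s

1 km/h = 0.277778 m/s, so 111.3 × 0.277778 = 30.92 m/s.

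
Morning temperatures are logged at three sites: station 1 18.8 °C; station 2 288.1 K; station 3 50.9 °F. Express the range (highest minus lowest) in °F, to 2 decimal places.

station 2: 288.1 K = 14.950 °C.
station 3: 50.9 °F = 10.500 °C.
Spread: 18.800 − 10.500 = 8.300 °C = 14.94 °F.

14.94 °F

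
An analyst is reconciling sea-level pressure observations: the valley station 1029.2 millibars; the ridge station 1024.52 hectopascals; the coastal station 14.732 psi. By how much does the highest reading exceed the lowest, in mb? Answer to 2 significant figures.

13 mb

the ridge station: 1024.52 hPa = 1024.52 mb.
the coastal station: 14.732 psi = 1015.74 mb.
Spread: 1029.20 − 1015.74 = 13 mb.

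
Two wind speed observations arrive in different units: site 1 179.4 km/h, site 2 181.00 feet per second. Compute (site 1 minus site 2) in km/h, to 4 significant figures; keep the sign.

-19.21 km/h

site 2: 181.00 ft/s = 198.6077 km/h.
Difference: 179.4000 − 198.6077 = -19.21 km/h.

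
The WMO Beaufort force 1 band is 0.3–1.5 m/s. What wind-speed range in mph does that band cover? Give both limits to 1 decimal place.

0.7 to 3.4 mph

0.3–1.5 m/s × 2.237 = 0.7–3.4 mph.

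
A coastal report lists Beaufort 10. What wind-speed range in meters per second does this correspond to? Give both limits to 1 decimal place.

24.5 to 28.4 m/s

Beaufort 10 (storm) spans 24.5–28.4 m/s.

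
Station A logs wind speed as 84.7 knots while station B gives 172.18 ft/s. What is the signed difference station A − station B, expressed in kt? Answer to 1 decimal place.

-17.3 kt

station B: 172.18 ft/s = 102.014 kt.
Difference: 84.700 − 102.014 = -17.3 kt.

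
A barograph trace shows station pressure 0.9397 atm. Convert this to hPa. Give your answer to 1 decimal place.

952.2 hPa

1 atm = 1013.25 hPa, so 0.9397 × 1013.25 = 952.2 hPa.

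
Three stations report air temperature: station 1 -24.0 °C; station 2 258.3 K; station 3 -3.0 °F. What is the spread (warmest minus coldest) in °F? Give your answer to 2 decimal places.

16.47 °F

station 2: 258.3 K = -14.850 °C.
station 3: -3.0 °F = -19.444 °C.
Spread: (-14.850) − (-24.000) = 9.150 °C = 16.47 °F.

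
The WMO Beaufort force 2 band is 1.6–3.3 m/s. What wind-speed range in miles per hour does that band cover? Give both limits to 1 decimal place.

1.6–3.3 m/s × 2.237 = 3.6–7.4 mph.

3.6 to 7.4 mph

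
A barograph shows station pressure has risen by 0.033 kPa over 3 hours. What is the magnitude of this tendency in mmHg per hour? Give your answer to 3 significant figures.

0.033 kPa / 3 h × 7.50062 mmHg/kPa = 0.0825 mmHg/h.

0.0825 mmHg per hour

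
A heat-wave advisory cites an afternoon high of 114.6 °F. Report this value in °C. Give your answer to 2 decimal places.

°C = (°F − 32) × 5/9 = (114.6 − 32) / 1.8 = 45.89 °C.

45.89 °C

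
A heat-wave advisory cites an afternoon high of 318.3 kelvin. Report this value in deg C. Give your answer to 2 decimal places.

°C = 318.3 − 273.15 = 45.15 °C.

45.15 °C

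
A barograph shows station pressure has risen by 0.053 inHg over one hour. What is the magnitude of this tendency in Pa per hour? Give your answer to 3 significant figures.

0.053 inHg / 1 h × 3386.39 Pa/inHg = 179 Pa/h.

179 Pa per hour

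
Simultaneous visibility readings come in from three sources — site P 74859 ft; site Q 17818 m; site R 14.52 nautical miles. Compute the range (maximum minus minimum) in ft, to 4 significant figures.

29770 ft

site Q: 17818 m = 58458.01 ft.
site R: 14.52 nmi = 88225.20 ft.
Spread: 88225.20 − 58458.01 = 29770 ft.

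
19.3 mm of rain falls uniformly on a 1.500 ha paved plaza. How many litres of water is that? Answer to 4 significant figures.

Area: 1.500 ha = 15000 m².
1 mm over 1 m² is 1 L, so volume = 19.3 × 15000 = 289500 L.

289500 litres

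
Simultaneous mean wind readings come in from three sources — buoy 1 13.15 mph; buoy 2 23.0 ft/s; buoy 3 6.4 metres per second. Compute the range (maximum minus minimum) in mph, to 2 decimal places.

2.53 mph

buoy 2: 23.0 ft/s = 15.6818 mph.
buoy 3: 6.4 m/s = 14.3164 mph.
Spread: 15.6818 − 13.1500 = 2.53 mph.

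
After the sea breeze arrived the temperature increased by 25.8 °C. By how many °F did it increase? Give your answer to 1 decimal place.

46.4 °F

A change of 1 °C equals a change of 1.8 °F: Δ°F = 25.8 × 1.8 = 46.4 °F.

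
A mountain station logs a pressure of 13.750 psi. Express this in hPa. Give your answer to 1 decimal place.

948.0 hPa

1 psi = 68.9476 hPa, so 13.750 × 68.9476 = 948.0 hPa.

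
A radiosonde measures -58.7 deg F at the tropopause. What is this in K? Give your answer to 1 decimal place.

222.8 K

First to °C: -50.39 °C.
Then to K: 222.8 K.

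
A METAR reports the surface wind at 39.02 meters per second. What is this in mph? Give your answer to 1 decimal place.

87.3 mph

1 m/s = 2.23694 mph, so 39.02 × 2.23694 = 87.3 mph.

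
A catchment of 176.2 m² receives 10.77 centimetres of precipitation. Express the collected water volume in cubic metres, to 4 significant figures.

Depth: 10.77 cm × 10 = 107.7 mm.
1 mm over 1 m² is 1 L, so volume = 107.7 × 176.2 = 18976.74 L = 18.98 m³.

18.98 cubic metres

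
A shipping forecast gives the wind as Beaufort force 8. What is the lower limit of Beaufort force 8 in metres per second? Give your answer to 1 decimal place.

Beaufort 8 (gale) spans 17.2–20.7 m/s.

17.2 m/s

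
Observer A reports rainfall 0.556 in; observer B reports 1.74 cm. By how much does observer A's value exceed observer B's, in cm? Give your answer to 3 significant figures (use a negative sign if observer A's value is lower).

observer A: 0.556 in = 1.41224 cm.
Difference: 1.41224 − 1.74000 = -0.328 cm.

-0.328 cm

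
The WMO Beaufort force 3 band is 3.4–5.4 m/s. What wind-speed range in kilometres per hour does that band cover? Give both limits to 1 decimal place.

3.4–5.4 m/s × 3.6 = 12.2–19.4 km/h.

12.2 to 19.4 km/h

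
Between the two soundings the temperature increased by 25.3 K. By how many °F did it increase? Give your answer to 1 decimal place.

45.5 °F

Converting a difference, only the 9/5 scale factor applies: Δ°F = 25.3 × 1.8 = 45.5 °F.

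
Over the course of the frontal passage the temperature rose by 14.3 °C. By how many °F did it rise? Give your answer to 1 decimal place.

25.7 °F

A change of 1 °C equals a change of 1.8 °F: Δ°F = 14.3 × 1.8 = 25.7 °F.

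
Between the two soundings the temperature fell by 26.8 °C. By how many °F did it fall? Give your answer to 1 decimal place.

48.2 °F

Converting a difference, only the 9/5 scale factor applies: Δ°F = 26.8 × 1.8 = 48.2 °F.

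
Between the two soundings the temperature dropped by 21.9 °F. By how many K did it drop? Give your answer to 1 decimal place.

For a temperature change the 32° offset cancels: ΔK = 21.9 × 0.5556 = 12.2 K.

12.2 K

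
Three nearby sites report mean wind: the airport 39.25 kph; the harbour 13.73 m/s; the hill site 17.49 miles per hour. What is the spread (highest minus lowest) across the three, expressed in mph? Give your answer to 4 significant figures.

13.22 mph

the airport: 39.25 km/h = 24.3888 mph.
the harbour: 13.73 m/s = 30.7131 mph.
Spread: 30.7131 − 17.4900 = 13.22 mph.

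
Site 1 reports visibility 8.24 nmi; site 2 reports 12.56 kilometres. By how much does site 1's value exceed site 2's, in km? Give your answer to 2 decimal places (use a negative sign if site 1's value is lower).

2.70 km

site 1: 8.24 nmi = 15.2605 km.
Difference: 15.2605 − 12.5600 = 2.70 km.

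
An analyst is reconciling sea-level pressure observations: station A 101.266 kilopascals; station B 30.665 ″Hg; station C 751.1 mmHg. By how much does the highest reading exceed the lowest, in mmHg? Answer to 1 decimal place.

27.8 mmHg

station A: 101.266 kPa = 759.557 mmHg.
station B: 30.665 inHg = 778.891 mmHg.
Spread: 778.891 − 751.100 = 27.8 mmHg.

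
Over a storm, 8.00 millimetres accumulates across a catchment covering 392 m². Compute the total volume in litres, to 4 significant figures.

1 mm over 1 m² is 1 L, so volume = 8 × 392 = 3136 L.

3136 litres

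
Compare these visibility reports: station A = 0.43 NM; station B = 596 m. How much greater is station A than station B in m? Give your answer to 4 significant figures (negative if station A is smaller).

station A: 0.43 nmi = 796.360 m.
Difference: 796.360 − 596.000 = 200.4 m.

200.4 m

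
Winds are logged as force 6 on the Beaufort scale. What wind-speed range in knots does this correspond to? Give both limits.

22 to 27 kt

Beaufort 6 (strong breeze) spans 22–27 knots.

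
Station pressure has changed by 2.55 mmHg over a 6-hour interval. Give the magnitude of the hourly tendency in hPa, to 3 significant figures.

2.55 mmHg / 6 h × 1.33322 hPa/mmHg = 0.567 hPa/h.

0.567 hPa per hour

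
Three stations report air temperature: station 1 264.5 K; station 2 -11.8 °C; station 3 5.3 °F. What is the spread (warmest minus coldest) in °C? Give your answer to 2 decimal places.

6.18 °C

station 1: 264.5 K = -8.650 °C.
station 3: 5.3 °F = -14.833 °C.
Spread: (-8.650) − (-14.833) = 6.183 °C.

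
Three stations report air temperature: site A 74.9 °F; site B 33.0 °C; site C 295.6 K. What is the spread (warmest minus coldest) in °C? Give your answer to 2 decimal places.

10.55 °C

site A: 74.9 °F = 23.833 °C.
site C: 295.6 K = 22.450 °C.
Spread: 33.000 − 22.450 = 10.550 °C.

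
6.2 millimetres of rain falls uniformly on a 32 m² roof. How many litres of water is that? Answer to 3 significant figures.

1 mm over 1 m² is 1 L, so volume = 6.2 × 32 = 198.4 L ≈ 198 L.

198 litres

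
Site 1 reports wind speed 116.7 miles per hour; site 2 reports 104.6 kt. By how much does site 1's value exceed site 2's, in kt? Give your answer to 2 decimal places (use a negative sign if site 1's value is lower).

-3.19 kt

site 1: 116.7 mph = 101.4095 kt.
Difference: 101.4095 − 104.6000 = -3.19 kt.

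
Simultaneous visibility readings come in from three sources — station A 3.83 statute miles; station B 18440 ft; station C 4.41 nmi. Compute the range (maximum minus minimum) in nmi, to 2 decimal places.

1.38 nmi

station A: 3.83 SM = 3.3282 nmi.
station B: 18440 ft = 3.0348 nmi.
Spread: 4.4100 − 3.0348 = 1.38 nmi.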